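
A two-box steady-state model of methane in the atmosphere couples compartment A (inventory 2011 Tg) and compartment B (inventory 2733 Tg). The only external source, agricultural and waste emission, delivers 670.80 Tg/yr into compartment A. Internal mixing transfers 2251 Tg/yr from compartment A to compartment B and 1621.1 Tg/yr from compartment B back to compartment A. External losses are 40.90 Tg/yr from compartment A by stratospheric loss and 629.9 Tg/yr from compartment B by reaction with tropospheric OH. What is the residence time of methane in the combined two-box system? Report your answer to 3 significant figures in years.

7.07 yr

Treat the two boxes together as one reservoir: the mixing fluxes between them are internal recycling, so τ = ΣM / Σ(external losses).
M_total = 2011 + 2733 = 4744.0 Tg.
ΣF_external_out = 40.90 + 629.9 = 670.80 Tg/yr.
τ = M_total / ΣF_ext = 4744.0 / 670.80 = 7.072 yr.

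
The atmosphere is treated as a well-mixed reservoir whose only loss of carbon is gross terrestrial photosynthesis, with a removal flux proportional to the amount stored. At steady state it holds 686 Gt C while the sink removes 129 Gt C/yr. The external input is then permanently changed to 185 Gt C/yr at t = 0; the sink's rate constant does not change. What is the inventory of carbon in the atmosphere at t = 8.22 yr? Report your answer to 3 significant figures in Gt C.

920 Gt C

Residence time τ = M₀/F₀ = 5.318 yr. The eventual steady state is M_∞ = M₀·(F₁/F₀) = 686 × 185/129 = 983.80 Gt C.
The anomaly ΔM(t) = M(t) − M_∞ decays as ΔM₀·e^(−t/τ) with ΔM₀ = 686 − 983.80 = −297.8 Gt C.
At t = 8.22 yr, e^(−t/τ) = e^(−1.546) = 0.2132, so ΔM = −63.48 Gt C and M = 983.80 − 63.48 = 920.32 Gt C.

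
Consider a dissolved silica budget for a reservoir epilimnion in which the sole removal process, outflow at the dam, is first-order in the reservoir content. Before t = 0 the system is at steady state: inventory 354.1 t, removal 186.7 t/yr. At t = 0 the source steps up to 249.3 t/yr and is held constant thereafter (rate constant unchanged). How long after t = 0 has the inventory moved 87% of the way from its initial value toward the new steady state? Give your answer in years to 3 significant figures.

3.87 yr

τ = M₀/F₀ = 354.1/186.7 = 1.897 yr.
The remaining gap fraction is e^(−t/τ); 87% covered ⇒ e^(−t/τ) = 0.130.
t = −τ ln(0.130) = 1.897 × 2.040 = 3.870 yr.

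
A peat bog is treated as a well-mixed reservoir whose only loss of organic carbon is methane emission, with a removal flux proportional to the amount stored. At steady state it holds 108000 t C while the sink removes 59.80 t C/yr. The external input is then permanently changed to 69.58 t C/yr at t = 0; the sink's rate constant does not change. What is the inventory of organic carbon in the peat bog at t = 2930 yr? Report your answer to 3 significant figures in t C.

122000 t C

The sink rate constant is k = F₀/M₀ = 59.80/108000 = 0.0005537 yr⁻¹.
Solving dM/dt = F₁ − kM with M(0) = M₀ gives M(t) = F₁/k + (M₀ − F₁/k)·e^(−kt).
F₁/k = 69.58/0.0005537 = 125660 t C; kt = 0.0005537 × 2930 = 1.622, e^(−kt) = 0.1974.
M(2930) = 125660 + (108000 − 125660) × 0.1974 = 125660 − 3487 = 122180 t C.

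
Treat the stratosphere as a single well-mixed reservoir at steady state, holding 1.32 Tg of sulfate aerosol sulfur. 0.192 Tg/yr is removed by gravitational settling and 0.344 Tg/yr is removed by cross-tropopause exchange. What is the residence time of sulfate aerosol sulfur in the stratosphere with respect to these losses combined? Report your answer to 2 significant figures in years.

Total removal = 0.1920 + 0.3440 = 0.53600 Tg/yr.
τ = M / ΣF_out = 1.32 / 0.53600 = 2.463 yr.

2.5 yr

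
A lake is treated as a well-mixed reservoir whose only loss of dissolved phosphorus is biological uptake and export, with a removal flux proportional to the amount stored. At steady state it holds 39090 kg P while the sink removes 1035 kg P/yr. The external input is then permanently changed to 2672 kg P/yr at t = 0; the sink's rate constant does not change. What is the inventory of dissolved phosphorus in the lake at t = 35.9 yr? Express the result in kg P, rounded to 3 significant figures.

The sink rate constant is k = F₀/M₀ = 1035/39090 = 0.02648 yr⁻¹.
Solving dM/dt = F₁ − kM with M(0) = M₀ gives M(t) = F₁/k + (M₀ − F₁/k)·e^(−kt).
F₁/k = 2672/0.02648 = 100920 kg P; kt = 0.02648 × 35.9 = 0.9505, e^(−kt) = 0.3865.
M(35.9) = 100920 + (39090 − 100920) × 0.3865 = 100920 − 23900 = 77018 kg P.

77000 kg P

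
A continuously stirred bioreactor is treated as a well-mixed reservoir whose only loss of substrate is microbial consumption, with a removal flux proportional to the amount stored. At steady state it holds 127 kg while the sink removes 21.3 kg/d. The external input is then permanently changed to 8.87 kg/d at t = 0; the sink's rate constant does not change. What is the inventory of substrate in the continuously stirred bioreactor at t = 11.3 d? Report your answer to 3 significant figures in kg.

64.0 kg

The sink rate constant is k = F₀/M₀ = 21.3/127 = 0.1677 d⁻¹.
Solving dM/dt = F₁ − kM with M(0) = M₀ gives M(t) = F₁/k + (M₀ − F₁/k)·e^(−kt).
F₁/k = 8.87/0.1677 = 52.887 kg; kt = 0.1677 × 11.3 = 1.895, e^(−kt) = 0.1503.
M(11.3) = 52.887 + (127 − 52.887) × 0.1503 = 52.887 + 11.14 = 64.025 kg.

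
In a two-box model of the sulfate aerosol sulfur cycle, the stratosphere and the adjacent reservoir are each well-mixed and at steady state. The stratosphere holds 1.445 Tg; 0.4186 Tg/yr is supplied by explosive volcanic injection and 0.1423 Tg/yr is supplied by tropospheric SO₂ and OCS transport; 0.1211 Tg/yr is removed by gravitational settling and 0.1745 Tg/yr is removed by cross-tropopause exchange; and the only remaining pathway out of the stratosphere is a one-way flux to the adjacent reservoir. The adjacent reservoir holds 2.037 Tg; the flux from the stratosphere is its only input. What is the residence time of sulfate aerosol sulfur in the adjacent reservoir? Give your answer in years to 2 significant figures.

Balance the stratosphere: ΣF_in = 0.4186 + 0.1423 = 0.56090 Tg/yr.
Flux to the adjacent reservoir = ΣF_in − (0.1211 + 0.1745) = 0.26530 Tg/yr.
At steady state the output of the adjacent reservoir equals its input, 0.26530 Tg/yr.
τ = M / F = 2.037 / 0.26530 = 7.678 yr.

7.7 yr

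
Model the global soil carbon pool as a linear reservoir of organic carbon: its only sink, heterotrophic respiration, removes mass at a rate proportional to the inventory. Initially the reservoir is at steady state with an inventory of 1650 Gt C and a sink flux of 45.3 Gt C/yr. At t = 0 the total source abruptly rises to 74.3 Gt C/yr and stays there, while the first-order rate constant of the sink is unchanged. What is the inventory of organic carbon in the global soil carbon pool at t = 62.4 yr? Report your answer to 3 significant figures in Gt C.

τ = M₀/F₀ = 1650/45.3 = 36.42 yr; rate constant k = 1/τ.
New steady state M_∞ = F₁/k = F₁·τ = 74.3 × 36.42 = 2706.3 Gt C.
M(t) = M_∞ + (M₀ − M_∞)·e^(−t/τ); t/τ = 62.4/36.42 = 1.713, so e^(−t/τ) = 0.1803.
M(t) = 2706.3 − 1056 × 0.1803 = 2515.8 Gt C.

2520 Gt C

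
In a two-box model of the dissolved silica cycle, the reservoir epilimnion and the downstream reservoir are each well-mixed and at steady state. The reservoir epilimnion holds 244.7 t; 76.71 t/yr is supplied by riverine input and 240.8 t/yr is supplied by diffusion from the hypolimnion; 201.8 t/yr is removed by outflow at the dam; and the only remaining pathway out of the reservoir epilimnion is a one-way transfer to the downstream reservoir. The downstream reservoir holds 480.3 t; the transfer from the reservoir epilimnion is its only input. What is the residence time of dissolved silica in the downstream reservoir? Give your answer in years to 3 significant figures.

4.15 yr

Balance the reservoir epilimnion: ΣF_in = 76.71 + 240.8 = 317.51 t/yr.
Transfer to the downstream reservoir = ΣF_in − (201.8) = 115.71 t/yr.
At steady state the output of the downstream reservoir equals its input, 115.71 t/yr.
τ = M / F = 480.3 / 115.71 = 4.151 yr.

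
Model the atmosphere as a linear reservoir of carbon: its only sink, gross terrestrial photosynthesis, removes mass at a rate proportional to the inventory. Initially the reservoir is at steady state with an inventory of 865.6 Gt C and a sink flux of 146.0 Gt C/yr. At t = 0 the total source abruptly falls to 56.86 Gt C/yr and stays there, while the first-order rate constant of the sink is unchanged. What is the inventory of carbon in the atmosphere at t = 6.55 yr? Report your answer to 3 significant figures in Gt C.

512 Gt C

The sink rate constant is k = F₀/M₀ = 146.0/865.6 = 0.1687 yr⁻¹.
Solving dM/dt = F₁ − kM with M(0) = M₀ gives M(t) = F₁/k + (M₀ − F₁/k)·e^(−kt).
F₁/k = 56.86/0.1687 = 337.11 Gt C; kt = 0.1687 × 6.55 = 1.105, e^(−kt) = 0.3313.
M(6.55) = 337.11 + (865.6 − 337.11) × 0.3313 = 337.11 + 175.1 = 512.19 Gt C.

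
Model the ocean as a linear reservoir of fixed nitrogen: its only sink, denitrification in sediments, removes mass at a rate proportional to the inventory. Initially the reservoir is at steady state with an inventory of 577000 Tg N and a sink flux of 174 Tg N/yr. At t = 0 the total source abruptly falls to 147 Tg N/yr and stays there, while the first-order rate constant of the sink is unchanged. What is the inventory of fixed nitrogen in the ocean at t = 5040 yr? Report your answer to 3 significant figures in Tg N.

507000 Tg N

τ = M₀/F₀ = 577000/174 = 3316 yr; rate constant k = 1/τ.
New steady state M_∞ = F₁/k = F₁·τ = 147 × 3316 = 487470 Tg N.
M(t) = M_∞ + (M₀ − M_∞)·e^(−t/τ); t/τ = 5040/3316 = 1.520, so e^(−t/τ) = 0.2187.
M(t) = 487470 + 89530 × 0.2187 = 507050 Tg N.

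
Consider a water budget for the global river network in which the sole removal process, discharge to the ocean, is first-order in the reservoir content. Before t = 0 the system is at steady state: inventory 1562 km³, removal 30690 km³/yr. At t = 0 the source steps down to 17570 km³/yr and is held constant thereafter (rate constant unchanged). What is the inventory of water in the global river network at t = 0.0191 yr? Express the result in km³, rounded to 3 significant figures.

The sink rate constant is k = F₀/M₀ = 30690/1562 = 19.65 yr⁻¹.
Solving dM/dt = F₁ − kM with M(0) = M₀ gives M(t) = F₁/k + (M₀ − F₁/k)·e^(−kt).
F₁/k = 17570/19.65 = 894.24 km³; kt = 19.65 × 0.0191 = 0.3753, e^(−kt) = 0.6871.
M(0.0191) = 894.24 + (1562 − 894.24) × 0.6871 = 894.24 + 458.8 = 1353.1 km³.

1350 km³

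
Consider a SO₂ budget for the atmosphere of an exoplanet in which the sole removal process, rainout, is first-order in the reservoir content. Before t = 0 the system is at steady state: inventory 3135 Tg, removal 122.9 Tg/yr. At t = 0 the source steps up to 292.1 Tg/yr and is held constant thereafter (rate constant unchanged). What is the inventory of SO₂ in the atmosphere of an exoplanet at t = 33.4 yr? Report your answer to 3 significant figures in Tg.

6290 Tg

Residence time τ = M₀/F₀ = 25.51 yr. The eventual steady state is M_∞ = M₀·(F₁/F₀) = 3135 × 292.1/122.9 = 7451.0 Tg.
The anomaly ΔM(t) = M(t) − M_∞ decays as ΔM₀·e^(−t/τ) with ΔM₀ = 3135 − 7451.0 = −4316 Tg.
At t = 33.4 yr, e^(−t/τ) = e^(−1.309) = 0.2700, so ΔM = −1165 Tg and M = 7451.0 − 1165 = 6285.8 Tg.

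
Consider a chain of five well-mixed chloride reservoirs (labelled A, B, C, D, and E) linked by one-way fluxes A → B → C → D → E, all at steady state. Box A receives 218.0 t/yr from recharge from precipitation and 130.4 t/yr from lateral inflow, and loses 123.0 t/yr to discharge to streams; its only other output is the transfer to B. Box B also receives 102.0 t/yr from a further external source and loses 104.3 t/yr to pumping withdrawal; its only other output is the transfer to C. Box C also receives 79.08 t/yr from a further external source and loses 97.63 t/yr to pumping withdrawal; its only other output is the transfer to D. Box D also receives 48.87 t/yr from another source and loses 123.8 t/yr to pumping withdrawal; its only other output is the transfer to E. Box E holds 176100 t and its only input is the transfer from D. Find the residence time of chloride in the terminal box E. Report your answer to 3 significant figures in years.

Box A: F(A→B) = (218.0 + 130.4) − 123.0 = 225.40 t/yr.
Box B: F(B→C) = (225.40 + 102.0) − 104.3 = 223.10 t/yr.
Box C: F(C→D) = (223.10 + 79.08) − 97.63 = 204.55 t/yr.
Box D: F(D→E) = (204.55 + 48.87) − 123.8 = 129.62 t/yr.
Box E throughput = its input = 129.62 t/yr; τ = 176100 / 129.62 = 1359 yr.

1360 yr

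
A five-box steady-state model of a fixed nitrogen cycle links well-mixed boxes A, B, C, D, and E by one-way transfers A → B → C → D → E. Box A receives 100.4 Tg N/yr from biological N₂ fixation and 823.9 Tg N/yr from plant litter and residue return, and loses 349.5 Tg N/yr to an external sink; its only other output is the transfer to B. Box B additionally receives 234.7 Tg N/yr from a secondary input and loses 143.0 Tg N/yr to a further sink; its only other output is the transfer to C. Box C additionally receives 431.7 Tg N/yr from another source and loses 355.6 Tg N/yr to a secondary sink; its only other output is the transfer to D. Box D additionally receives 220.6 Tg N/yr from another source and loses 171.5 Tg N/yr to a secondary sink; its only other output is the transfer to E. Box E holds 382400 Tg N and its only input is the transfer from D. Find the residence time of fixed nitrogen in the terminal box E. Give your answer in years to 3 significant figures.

Box A: F(A→B) = (100.4 + 823.9) − 349.5 = 574.80 Tg N/yr.
Box B: F(B→C) = (574.80 + 234.7) − 143.0 = 666.50 Tg N/yr.
Box C: F(C→D) = (666.50 + 431.7) − 355.6 = 742.60 Tg N/yr.
Box D: F(D→E) = (742.60 + 220.6) − 171.5 = 791.70 Tg N/yr.
Box E throughput = its input = 791.70 Tg N/yr; τ = 382400 / 791.70 = 483.0 yr.

483 yr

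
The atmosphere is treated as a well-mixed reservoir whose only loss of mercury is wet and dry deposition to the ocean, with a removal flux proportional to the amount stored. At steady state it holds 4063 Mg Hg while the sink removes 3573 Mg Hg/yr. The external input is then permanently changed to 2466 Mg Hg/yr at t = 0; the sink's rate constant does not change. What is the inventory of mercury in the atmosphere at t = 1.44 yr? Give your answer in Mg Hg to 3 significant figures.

Residence time τ = M₀/F₀ = 1.137 yr. The eventual steady state is M_∞ = M₀·(F₁/F₀) = 4063 × 2466/3573 = 2804.2 Mg Hg.
The anomaly ΔM(t) = M(t) − M_∞ decays as ΔM₀·e^(−t/τ) with ΔM₀ = 4063 − 2804.2 = 1259 Mg Hg.
At t = 1.44 yr, e^(−t/τ) = e^(−1.266) = 0.2819, so ΔM = 354.8 Mg Hg and M = 2804.2 + 354.8 = 3159.0 Mg Hg.

3160 Mg Hg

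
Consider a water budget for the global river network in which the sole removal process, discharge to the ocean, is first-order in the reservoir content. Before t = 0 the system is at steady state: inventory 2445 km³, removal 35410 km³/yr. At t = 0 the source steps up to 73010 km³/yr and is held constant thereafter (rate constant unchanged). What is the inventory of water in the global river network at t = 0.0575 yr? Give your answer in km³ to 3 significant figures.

3910 km³

The sink rate constant is k = F₀/M₀ = 35410/2445 = 14.48 yr⁻¹.
Solving dM/dt = F₁ − kM with M(0) = M₀ gives M(t) = F₁/k + (M₀ − F₁/k)·e^(−kt).
F₁/k = 73010/14.48 = 5041.2 km³; kt = 14.48 × 0.0575 = 0.8328, e^(−kt) = 0.4349.
M(0.0575) = 5041.2 + (2445 − 5041.2) × 0.4349 = 5041.2 − 1129 = 3912.2 km³.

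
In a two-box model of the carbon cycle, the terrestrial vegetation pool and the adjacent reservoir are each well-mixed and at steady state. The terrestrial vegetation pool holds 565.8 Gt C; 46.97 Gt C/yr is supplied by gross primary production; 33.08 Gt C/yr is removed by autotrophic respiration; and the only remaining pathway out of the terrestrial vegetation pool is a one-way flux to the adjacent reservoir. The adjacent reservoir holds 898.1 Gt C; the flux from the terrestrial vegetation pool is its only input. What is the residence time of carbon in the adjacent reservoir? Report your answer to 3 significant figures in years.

Balance the terrestrial vegetation pool: ΣF_in = 46.970 Gt C/yr.
Flux to the adjacent reservoir = ΣF_in − (33.08) = 13.890 Gt C/yr.
At steady state the output of the adjacent reservoir equals its input, 13.890 Gt C/yr.
τ = M / F = 898.1 / 13.890 = 64.66 yr.

64.7 yr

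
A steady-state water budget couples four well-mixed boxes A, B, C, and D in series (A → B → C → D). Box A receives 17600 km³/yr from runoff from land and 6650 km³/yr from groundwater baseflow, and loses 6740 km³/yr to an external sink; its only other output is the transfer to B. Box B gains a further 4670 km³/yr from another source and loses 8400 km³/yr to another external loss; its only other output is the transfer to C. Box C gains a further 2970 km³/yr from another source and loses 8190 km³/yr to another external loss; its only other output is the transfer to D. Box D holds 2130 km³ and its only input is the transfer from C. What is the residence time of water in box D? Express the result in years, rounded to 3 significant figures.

Box A: F(A→B) = (17600 + 6650) − 6740 = 17510 km³/yr.
Box B: F(B→C) = (17510 + 4670) − 8400 = 13780 km³/yr.
Box C: F(C→D) = (13780 + 2970) − 8190 = 8560.0 km³/yr.
Box D throughput = its input = 8560.0 km³/yr; τ = 2130 / 8560.0 = 0.2488 yr.

0.249 yr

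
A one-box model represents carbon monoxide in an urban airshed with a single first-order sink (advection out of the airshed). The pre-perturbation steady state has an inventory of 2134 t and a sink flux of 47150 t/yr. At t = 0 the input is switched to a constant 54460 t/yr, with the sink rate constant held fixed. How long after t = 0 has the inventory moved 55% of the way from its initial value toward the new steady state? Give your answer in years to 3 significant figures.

τ = M₀/F₀ = 2134/47150 = 0.04526 yr.
The remaining gap fraction is e^(−t/τ); 55% covered ⇒ e^(−t/τ) = 0.450.
t = −τ ln(0.450) = 0.04526 × 0.7985 = 0.03614 yr.

0.0361 yr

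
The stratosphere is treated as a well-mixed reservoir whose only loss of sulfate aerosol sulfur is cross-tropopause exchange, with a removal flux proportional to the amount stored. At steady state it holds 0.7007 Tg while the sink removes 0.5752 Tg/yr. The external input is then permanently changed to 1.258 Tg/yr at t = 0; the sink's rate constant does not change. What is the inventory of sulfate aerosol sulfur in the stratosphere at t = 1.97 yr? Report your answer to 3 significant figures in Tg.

Residence time τ = M₀/F₀ = 1.218 yr. The eventual steady state is M_∞ = M₀·(F₁/F₀) = 0.7007 × 1.258/0.5752 = 1.5325 Tg.
The anomaly ΔM(t) = M(t) − M_∞ decays as ΔM₀·e^(−t/τ) with ΔM₀ = 0.7007 − 1.5325 = −0.8318 Tg.
At t = 1.97 yr, e^(−t/τ) = e^(−1.617) = 0.1985, so ΔM = −0.1651 Tg and M = 1.5325 − 0.1651 = 1.3674 Tg.

1.37 Tg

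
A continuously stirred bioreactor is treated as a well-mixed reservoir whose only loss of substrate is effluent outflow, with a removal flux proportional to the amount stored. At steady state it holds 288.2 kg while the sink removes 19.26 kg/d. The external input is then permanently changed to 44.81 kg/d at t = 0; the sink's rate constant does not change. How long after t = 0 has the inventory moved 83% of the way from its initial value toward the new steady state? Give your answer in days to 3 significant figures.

26.5 d

τ = M₀/F₀ = 288.2/19.26 = 14.96 d.
The remaining gap fraction is e^(−t/τ); 83% covered ⇒ e^(−t/τ) = 0.170.
t = −τ ln(0.170) = 14.96 × 1.772 = 26.51 d.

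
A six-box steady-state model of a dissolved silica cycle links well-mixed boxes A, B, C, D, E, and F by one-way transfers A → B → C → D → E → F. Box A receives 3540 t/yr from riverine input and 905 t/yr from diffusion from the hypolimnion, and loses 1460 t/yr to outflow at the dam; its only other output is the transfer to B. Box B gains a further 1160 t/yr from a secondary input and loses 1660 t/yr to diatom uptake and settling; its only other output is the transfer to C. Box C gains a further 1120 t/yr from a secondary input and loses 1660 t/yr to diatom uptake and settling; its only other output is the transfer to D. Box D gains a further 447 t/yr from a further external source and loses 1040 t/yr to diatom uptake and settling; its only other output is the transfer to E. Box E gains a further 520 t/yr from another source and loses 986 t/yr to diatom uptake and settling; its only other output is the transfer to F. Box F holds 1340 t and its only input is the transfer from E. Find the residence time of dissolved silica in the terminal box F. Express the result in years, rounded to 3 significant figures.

1.51 yr

Box A: F(A→B) = (3540 + 905) − 1460 = 2985.0 t/yr.
Box B: F(B→C) = (2985.0 + 1160) − 1660 = 2485.0 t/yr.
Box C: F(C→D) = (2485.0 + 1120) − 1660 = 1945.0 t/yr.
Box D: F(D→E) = (1945.0 + 447) − 1040 = 1352.0 t/yr.
Box E: F(E→F) = (1352.0 + 520) − 986 = 886.00 t/yr.
Box F throughput = its input = 886.00 t/yr; τ = 1340 / 886.00 = 1.512 yr.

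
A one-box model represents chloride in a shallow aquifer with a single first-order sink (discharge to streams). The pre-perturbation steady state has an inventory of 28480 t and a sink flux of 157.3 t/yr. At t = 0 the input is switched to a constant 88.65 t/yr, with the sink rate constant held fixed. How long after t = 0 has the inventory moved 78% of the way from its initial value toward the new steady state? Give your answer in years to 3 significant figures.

τ = M₀/F₀ = 28480/157.3 = 181.1 yr.
The remaining gap fraction is e^(−t/τ); 78% covered ⇒ e^(−t/τ) = 0.220.
t = −τ ln(0.220) = 181.1 × 1.514 = 274.1 yr.

274 yr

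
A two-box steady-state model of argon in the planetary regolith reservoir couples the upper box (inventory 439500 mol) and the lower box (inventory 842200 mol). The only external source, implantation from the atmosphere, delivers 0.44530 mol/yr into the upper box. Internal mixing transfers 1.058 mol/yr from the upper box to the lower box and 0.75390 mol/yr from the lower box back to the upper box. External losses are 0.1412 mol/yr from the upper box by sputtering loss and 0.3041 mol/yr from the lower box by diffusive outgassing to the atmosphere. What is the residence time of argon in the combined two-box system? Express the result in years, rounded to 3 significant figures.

Residence time in the combined system uses the total inventory and the total *external* removal — internal exchanges between the two boxes cancel.
M_total = 439500 + 842200 = 1.2817×10^6 mol.
ΣF_external_out = 0.1412 + 0.3041 = 0.44530 mol/yr.
τ = M_total / ΣF_ext = 1.2817×10^6 / 0.44530 = 2.878×10^6 yr.

2.88×10^6 yr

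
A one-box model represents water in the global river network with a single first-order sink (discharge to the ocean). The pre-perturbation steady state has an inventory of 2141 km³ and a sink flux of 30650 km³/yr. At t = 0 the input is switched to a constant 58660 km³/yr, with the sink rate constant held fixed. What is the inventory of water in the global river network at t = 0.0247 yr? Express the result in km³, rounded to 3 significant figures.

2720 km³

τ = M₀/F₀ = 2141/30650 = 0.06985 yr; rate constant k = 1/τ.
New steady state M_∞ = F₁/k = F₁·τ = 58660 × 0.06985 = 4097.6 km³.
M(t) = M_∞ + (M₀ − M_∞)·e^(−t/τ); t/τ = 0.0247/0.06985 = 0.3536, so e^(−t/τ) = 0.7022.
M(t) = 4097.6 − 1957 × 0.7022 = 2723.8 km³.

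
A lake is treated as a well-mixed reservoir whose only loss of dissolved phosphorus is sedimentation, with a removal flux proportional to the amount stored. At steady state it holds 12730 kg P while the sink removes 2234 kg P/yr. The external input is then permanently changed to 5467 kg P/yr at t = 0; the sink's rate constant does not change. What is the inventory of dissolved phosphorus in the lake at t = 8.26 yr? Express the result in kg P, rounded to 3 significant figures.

Residence time τ = M₀/F₀ = 5.698 yr. The eventual steady state is M_∞ = M₀·(F₁/F₀) = 12730 × 5467/2234 = 31153 kg P.
The anomaly ΔM(t) = M(t) − M_∞ decays as ΔM₀·e^(−t/τ) with ΔM₀ = 12730 − 31153 = −18420 kg P.
At t = 8.26 yr, e^(−t/τ) = e^(−1.450) = 0.2347, so ΔM = −4323 kg P and M = 31153 − 4323 = 26829 kg P.

26800 kg P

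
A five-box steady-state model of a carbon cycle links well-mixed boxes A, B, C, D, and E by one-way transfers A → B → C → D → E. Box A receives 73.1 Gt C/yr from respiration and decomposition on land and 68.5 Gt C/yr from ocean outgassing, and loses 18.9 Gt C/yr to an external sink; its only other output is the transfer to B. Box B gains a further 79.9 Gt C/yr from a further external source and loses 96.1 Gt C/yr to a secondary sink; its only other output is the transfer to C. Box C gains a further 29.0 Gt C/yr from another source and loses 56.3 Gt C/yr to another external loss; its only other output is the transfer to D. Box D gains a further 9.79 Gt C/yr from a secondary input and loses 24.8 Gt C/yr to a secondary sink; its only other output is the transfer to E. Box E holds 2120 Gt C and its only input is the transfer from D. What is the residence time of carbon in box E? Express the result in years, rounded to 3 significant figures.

33.0 yr

Box A: F(A→B) = (73.1 + 68.5) − 18.9 = 122.70 Gt C/yr.
Box B: F(B→C) = (122.70 + 79.9) − 96.1 = 106.50 Gt C/yr.
Box C: F(C→D) = (106.50 + 29.0) − 56.3 = 79.200 Gt C/yr.
Box D: F(D→E) = (79.200 + 9.79) − 24.8 = 64.190 Gt C/yr.
Box E throughput = its input = 64.190 Gt C/yr; τ = 2120 / 64.190 = 33.03 yr.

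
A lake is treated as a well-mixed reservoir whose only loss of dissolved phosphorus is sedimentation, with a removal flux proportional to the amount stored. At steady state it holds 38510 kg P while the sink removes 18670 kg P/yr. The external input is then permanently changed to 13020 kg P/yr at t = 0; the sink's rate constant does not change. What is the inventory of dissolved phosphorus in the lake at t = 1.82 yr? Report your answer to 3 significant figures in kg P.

The sink rate constant is k = F₀/M₀ = 18670/38510 = 0.4848 yr⁻¹.
Solving dM/dt = F₁ − kM with M(0) = M₀ gives M(t) = F₁/k + (M₀ − F₁/k)·e^(−kt).
F₁/k = 13020/0.4848 = 26856 kg P; kt = 0.4848 × 1.82 = 0.8824, e^(−kt) = 0.4138.
M(1.82) = 26856 + (38510 − 26856) × 0.4138 = 26856 + 4823 = 31678 kg P.

31700 kg P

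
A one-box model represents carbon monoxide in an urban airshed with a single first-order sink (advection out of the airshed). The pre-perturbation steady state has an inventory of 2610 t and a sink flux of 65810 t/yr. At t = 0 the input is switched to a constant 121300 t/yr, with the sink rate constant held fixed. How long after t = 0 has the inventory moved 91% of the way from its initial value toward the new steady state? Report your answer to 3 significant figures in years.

τ = M₀/F₀ = 2610/65810 = 0.03966 yr.
The remaining gap fraction is e^(−t/τ); 91% covered ⇒ e^(−t/τ) = 0.0900.
t = −τ ln(0.0900) = 0.03966 × 2.408 = 0.09550 yr.

0.0955 yr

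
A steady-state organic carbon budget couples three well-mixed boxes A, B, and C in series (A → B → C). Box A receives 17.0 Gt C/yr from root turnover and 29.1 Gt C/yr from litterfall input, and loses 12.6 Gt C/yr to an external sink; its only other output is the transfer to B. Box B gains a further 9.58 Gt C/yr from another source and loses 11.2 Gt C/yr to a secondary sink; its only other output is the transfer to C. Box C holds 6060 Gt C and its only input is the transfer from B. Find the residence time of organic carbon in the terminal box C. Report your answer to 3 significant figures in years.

Box A: F(A→B) = (17.0 + 29.1) − 12.6 = 33.500 Gt C/yr.
Box B: F(B→C) = (33.500 + 9.58) − 11.2 = 31.880 Gt C/yr.
Box C throughput = its input = 31.880 Gt C/yr; τ = 6060 / 31.880 = 190.1 yr.

190 yr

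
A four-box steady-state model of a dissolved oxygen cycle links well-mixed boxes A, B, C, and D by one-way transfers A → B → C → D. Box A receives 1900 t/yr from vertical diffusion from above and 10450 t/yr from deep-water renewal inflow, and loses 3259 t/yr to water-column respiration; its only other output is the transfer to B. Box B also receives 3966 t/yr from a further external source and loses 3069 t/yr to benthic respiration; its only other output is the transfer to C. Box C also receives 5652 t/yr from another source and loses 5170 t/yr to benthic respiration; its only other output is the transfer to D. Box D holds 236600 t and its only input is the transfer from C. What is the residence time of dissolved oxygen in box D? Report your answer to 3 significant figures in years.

22.6 yr

Box A: F(A→B) = (1900 + 10450) − 3259 = 9091.0 t/yr.
Box B: F(B→C) = (9091.0 + 3966) − 3069 = 9988.0 t/yr.
Box C: F(C→D) = (9988.0 + 5652) − 5170 = 10470 t/yr.
Box D throughput = its input = 10470 t/yr; τ = 236600 / 10470 = 22.60 yr.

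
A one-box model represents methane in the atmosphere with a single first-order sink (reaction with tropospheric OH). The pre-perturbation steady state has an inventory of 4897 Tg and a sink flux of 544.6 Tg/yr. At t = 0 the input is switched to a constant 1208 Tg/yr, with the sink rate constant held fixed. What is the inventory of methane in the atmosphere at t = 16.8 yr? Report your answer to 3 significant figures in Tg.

Residence time τ = M₀/F₀ = 8.992 yr. The eventual steady state is M_∞ = M₀·(F₁/F₀) = 4897 × 1208/544.6 = 10862 Tg.
The anomaly ΔM(t) = M(t) − M_∞ decays as ΔM₀·e^(−t/τ) with ΔM₀ = 4897 − 10862 = −5965 Tg.
At t = 16.8 yr, e^(−t/τ) = e^(−1.868) = 0.1544, so ΔM = −920.9 Tg and M = 10862 − 920.9 = 9941.3 Tg.

9940 Tg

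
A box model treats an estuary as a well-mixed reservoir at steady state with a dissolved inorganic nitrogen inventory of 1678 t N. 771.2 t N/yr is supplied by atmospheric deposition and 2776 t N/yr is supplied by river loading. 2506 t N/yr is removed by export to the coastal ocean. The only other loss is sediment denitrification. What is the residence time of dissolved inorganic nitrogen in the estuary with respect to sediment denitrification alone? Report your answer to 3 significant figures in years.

At steady state ΣF_in = ΣF_out.
ΣF_in = 771.2 + 2776 = 3547.2 t N/yr.
Sediment denitrification flux = ΣF_in − (2506) = 3547.2 − 2506 = 1041 t N/yr.
τ = M / F = 1678 / 1041 = 1.612 yr.

1.61 yr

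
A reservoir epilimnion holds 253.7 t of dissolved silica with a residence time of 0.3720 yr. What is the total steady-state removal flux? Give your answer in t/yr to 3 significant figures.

682 t/yr

F = M / τ = 253.7 / 0.3720 = 682.0 t/yr.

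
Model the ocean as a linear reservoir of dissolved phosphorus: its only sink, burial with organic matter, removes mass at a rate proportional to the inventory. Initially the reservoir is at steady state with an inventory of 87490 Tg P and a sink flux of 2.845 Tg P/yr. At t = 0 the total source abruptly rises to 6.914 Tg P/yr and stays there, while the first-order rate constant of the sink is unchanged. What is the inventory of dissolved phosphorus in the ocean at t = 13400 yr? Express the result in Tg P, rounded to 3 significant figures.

132000 Tg P

τ = M₀/F₀ = 87490/2.845 = 30750 yr; rate constant k = 1/τ.
New steady state M_∞ = F₁/k = F₁·τ = 6.914 × 30750 = 212620 Tg P.
M(t) = M_∞ + (M₀ − M_∞)·e^(−t/τ); t/τ = 13400/30750 = 0.4357, so e^(−t/τ) = 0.6468.
M(t) = 212620 − 125100 × 0.6468 = 131690 Tg P.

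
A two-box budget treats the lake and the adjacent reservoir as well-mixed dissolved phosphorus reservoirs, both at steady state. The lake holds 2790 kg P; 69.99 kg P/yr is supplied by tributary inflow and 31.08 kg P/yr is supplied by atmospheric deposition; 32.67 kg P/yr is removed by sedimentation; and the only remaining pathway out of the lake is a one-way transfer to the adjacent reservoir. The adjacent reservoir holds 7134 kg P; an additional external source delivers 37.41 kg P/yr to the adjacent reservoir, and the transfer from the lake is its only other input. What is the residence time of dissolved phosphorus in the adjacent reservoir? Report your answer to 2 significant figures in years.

Balance the lake: ΣF_in = 69.99 + 31.08 = 101.07 kg P/yr.
Transfer to the adjacent reservoir = ΣF_in − (32.67) = 68.400 kg P/yr.
Total input to the adjacent reservoir = 68.400 + 37.41 = 105.81 kg P/yr; at steady state this equals its total output.
τ = M / F = 7134 / 105.81 = 67.42 yr.

67 yr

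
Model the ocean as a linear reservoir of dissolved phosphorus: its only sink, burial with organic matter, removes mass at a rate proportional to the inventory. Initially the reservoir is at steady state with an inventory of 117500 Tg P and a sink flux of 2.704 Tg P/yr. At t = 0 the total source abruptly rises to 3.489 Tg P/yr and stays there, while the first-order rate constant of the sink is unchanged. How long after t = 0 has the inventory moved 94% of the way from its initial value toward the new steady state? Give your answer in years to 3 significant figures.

122000 yr

τ = M₀/F₀ = 117500/2.704 = 43450 yr.
The remaining gap fraction is e^(−t/τ); 94% covered ⇒ e^(−t/τ) = 0.0600.
t = −τ ln(0.0600) = 43450 × 2.813 = 122300 yr.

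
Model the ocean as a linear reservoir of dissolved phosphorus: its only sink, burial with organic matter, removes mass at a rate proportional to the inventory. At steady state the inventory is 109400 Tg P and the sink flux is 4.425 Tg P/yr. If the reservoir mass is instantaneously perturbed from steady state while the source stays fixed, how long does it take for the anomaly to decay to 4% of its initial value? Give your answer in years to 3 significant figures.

For a linear reservoir the anomaly decays as exp(−t/τ) with τ = M/F = 109400/4.425 = 24720 yr.
exp(−t/τ) = 0.04 ⇒ t = −τ ln(0.04) = 24720 × 3.219 = 79580 yr.

79600 yr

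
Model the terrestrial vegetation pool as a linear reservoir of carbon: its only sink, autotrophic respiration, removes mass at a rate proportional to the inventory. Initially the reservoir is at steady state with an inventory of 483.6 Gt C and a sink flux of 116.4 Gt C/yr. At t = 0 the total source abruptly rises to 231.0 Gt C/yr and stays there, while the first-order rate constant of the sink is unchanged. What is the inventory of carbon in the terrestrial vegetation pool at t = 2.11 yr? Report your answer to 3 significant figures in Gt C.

τ = M₀/F₀ = 483.6/116.4 = 4.155 yr; rate constant k = 1/τ.
New steady state M_∞ = F₁/k = F₁·τ = 231.0 × 4.155 = 959.72 Gt C.
M(t) = M_∞ + (M₀ − M_∞)·e^(−t/τ); t/τ = 2.11/4.155 = 0.5079, so e^(−t/τ) = 0.6018.
M(t) = 959.72 − 476.1 × 0.6018 = 673.20 Gt C.

673 Gt C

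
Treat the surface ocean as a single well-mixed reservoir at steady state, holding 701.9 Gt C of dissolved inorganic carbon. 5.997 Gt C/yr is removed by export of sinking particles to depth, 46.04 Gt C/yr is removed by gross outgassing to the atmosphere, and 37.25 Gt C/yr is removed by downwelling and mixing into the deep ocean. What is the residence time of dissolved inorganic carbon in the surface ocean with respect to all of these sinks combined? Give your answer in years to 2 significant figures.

Total removal flux = 5.997 + 46.04 + 37.25 = 89.287 Gt C/yr.
τ = M / ΣF_out = 701.9 / 89.287 = 7.861 yr.

7.9 yr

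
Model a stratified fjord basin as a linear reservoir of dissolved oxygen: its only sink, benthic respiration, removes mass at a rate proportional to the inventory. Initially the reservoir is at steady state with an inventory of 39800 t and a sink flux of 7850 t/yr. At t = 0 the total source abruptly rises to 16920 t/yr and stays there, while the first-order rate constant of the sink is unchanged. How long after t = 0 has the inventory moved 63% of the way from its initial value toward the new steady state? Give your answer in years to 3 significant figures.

τ = M₀/F₀ = 39800/7850 = 5.070 yr.
The remaining gap fraction is e^(−t/τ); 63% covered ⇒ e^(−t/τ) = 0.370.
t = −τ ln(0.370) = 5.070 × 0.9943 = 5.041 yr.

5.04 yr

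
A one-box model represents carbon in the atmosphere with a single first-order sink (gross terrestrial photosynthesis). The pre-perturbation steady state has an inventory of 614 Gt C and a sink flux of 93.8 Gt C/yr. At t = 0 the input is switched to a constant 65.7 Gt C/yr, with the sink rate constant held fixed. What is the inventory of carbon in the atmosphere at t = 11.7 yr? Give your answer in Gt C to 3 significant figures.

461 Gt C

τ = M₀/F₀ = 614/93.8 = 6.546 yr; rate constant k = 1/τ.
New steady state M_∞ = F₁/k = F₁·τ = 65.7 × 6.546 = 430.06 Gt C.
M(t) = M_∞ + (M₀ − M_∞)·e^(−t/τ); t/τ = 11.7/6.546 = 1.787, so e^(−t/τ) = 0.1674.
M(t) = 430.06 + 183.9 × 0.1674 = 460.85 Gt C.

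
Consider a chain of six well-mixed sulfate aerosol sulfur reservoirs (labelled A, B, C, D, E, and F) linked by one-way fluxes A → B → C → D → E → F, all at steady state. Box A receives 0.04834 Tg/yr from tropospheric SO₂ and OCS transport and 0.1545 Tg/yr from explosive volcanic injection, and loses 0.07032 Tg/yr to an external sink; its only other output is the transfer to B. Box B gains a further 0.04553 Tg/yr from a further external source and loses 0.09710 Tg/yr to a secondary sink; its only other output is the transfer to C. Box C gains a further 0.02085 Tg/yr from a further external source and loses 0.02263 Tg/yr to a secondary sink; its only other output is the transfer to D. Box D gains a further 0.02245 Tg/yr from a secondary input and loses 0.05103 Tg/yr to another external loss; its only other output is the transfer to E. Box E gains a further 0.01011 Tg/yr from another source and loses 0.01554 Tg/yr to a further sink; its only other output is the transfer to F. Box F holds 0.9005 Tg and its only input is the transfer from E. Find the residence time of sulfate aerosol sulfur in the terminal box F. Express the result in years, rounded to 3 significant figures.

19.9 yr

Box A: F(A→B) = (0.04834 + 0.1545) − 0.07032 = 0.13252 Tg/yr.
Box B: F(B→C) = (0.13252 + 0.04553) − 0.09710 = 0.080950 Tg/yr.
Box C: F(C→D) = (0.080950 + 0.02085) − 0.02263 = 0.079170 Tg/yr.
Box D: F(D→E) = (0.079170 + 0.02245) − 0.05103 = 0.050590 Tg/yr.
Box E: F(E→F) = (0.050590 + 0.01011) − 0.01554 = 0.045160 Tg/yr.
Box F throughput = its input = 0.045160 Tg/yr; τ = 0.9005 / 0.045160 = 19.94 yr.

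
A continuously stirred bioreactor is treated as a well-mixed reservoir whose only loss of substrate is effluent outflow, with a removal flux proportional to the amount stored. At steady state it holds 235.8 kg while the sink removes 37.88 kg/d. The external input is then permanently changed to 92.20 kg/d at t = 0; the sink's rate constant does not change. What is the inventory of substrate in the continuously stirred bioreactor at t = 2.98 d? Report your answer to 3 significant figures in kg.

Residence time τ = M₀/F₀ = 6.225 d. The eventual steady state is M_∞ = M₀·(F₁/F₀) = 235.8 × 92.20/37.88 = 573.94 kg.
The anomaly ΔM(t) = M(t) − M_∞ decays as ΔM₀·e^(−t/τ) with ΔM₀ = 235.8 − 573.94 = −338.1 kg.
At t = 2.98 d, e^(−t/τ) = e^(−0.4787) = 0.6196, so ΔM = −209.5 kg and M = 573.94 − 209.5 = 364.44 kg.

364 kg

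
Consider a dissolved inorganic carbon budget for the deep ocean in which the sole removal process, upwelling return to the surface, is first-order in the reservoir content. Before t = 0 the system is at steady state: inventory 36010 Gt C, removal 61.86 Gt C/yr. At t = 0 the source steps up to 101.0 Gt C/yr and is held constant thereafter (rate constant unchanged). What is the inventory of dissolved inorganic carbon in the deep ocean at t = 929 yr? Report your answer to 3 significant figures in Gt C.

54200 Gt C

Residence time τ = M₀/F₀ = 582.1 yr. The eventual steady state is M_∞ = M₀·(F₁/F₀) = 36010 × 101.0/61.86 = 58794 Gt C.
The anomaly ΔM(t) = M(t) − M_∞ decays as ΔM₀·e^(−t/τ) with ΔM₀ = 36010 − 58794 = −22780 Gt C.
At t = 929 yr, e^(−t/τ) = e^(−1.596) = 0.2027, so ΔM = −4619 Gt C and M = 58794 − 4619 = 54175 Gt C.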